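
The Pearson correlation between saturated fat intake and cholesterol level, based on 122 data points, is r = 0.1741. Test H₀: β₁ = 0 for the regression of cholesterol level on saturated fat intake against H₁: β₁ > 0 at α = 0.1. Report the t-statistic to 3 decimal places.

t = r·√(n − 2)/√(1 − r²) = 0.1741·√120/√0.969689 = 1.937.
df = n − 2 = 120.
One-sided p ≈ 0.0276, which is < 0.1, so reject H₀.
There is evidence of a linear association between saturated fat intake and cholesterol level.

t = 1.937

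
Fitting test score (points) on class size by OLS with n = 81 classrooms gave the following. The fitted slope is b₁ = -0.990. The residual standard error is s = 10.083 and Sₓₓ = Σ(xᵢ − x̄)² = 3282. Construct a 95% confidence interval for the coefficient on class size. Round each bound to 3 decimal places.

SE(b₁) = s/√Sₓₓ = 10.083/√3282 = 0.176003.
df = n − 2 = 79.
t* = t_{0.025, 79} = 1.99045.
Margin = t* × SE = 1.99045 × 0.176003 = 0.35033.
CI: -0.990 ± 0.35033 → (-1.340, -0.640).
With 95% confidence, each one-unit increase in class size is associated with a change of between -1.340 and -0.640 points in test score.

(-1.340, -0.640)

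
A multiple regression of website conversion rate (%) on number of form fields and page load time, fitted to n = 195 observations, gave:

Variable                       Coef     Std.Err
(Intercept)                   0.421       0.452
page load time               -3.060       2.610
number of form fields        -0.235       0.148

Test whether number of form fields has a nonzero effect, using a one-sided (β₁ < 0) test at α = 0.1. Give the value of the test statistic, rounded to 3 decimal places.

t = -1.588

Read off: b = -0.235, SE = 0.148 for number of form fields.
H₀: β₁ = 0 vs H₁: β₁ < 0.
t = -0.235 / 0.148 = -1.588.
df = n − k − 1 = 195 − 2 − 1 = 192.
One-sided p ≈ 0.0570, which is < 0.1, so reject H₀.
There is evidence that the true slope on number of form fields is negative, holding the other predictors fixed.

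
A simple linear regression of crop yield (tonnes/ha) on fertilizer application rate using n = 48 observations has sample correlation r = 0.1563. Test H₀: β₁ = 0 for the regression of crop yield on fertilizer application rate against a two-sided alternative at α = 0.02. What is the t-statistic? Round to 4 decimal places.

t = r·√(n − 2)/√(1 − r²) = 0.1563·√46/√0.97557 = 1.0733.
df = n − 2 = 46.
Two-sided p ≈ 0.2887, which is ≥ 0.02, so fail to reject H₀.
The data do not give significant evidence of a linear association between fertilizer application rate and crop yield.

t = 1.0733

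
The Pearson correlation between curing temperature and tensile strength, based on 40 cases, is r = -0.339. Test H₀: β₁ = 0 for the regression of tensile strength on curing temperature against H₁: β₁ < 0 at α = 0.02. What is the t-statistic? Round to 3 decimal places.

t = -2.221

t = r·√(n − 2)/√(1 − r²) = -0.339·√38/√0.885079 = -2.221.
df = n − 2 = 38.
One-sided p ≈ 0.0162, which is < 0.02, so reject H₀.
There is evidence of a linear association between curing temperature and tensile strength.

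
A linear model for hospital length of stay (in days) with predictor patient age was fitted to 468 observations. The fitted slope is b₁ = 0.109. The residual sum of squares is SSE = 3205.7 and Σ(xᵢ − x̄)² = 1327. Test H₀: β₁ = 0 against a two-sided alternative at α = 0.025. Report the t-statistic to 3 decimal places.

t = 1.514

MSE = SSE/(n − 2) = 3205.7/466 = 6.87918.
SE(b₁) = √(MSE/Sₓₓ) = √(6.87918/1327) = 0.0720001.
t = 0.109 / 0.0720001 = 1.514.
df = n − 2 = 466.
Two-sided p ≈ 0.1307, which is ≥ 0.025, so fail to reject H₀.
The data do not give significant evidence of an association between patient age and hospital length of stay.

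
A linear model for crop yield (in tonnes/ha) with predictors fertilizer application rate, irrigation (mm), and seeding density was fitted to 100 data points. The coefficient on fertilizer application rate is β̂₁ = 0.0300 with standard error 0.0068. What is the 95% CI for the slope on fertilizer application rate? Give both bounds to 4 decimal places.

df = n − k − 1 = 100 − 3 − 1 = 96.
t* = t_{0.025, 96} = 1.984984.
Margin = t* × SE = 1.984984 × 0.0068 = 0.013498.
CI: 0.0300 ± 0.013498 → (0.0165, 0.0435).
With 95% confidence, each one-unit increase in fertilizer application rate is associated with a change of between 0.0165 and 0.0435 tonnes/ha in crop yield, holding the other predictors fixed.

(0.0165, 0.0435)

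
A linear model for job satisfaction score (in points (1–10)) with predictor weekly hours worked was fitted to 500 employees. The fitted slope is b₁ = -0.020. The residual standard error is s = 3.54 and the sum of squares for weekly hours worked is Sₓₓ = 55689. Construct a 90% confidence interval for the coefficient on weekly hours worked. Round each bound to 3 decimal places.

SE(b₁) = s/√Sₓₓ = 3.54/√55689 = 0.0150009.
df = n − 2 = 498.
t* = t_{0.05, 498} = 1.647919.
Margin = t* × SE = 1.647919 × 0.0150009 = 0.02472.
CI: -0.020 ± 0.02472 → (-0.045, 0.005).
With 90% confidence, each one-unit increase in weekly hours worked is associated with a change of between -0.045 and 0.005 points (1–10) in job satisfaction score.

(-0.045, 0.005)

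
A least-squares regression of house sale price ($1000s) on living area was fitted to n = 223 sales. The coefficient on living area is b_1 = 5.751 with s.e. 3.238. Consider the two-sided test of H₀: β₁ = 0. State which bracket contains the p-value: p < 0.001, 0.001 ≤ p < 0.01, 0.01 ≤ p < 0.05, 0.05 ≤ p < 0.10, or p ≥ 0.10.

t = 5.751 / 3.238 = 1.776.
df = n − 2 = 223 − 2 = 221.
Two-sided p = 2·P(T_{221} > |t|) ≈ 0.0771.
So 0.05 ≤ p < 0.10.

0.05 ≤ p < 0.10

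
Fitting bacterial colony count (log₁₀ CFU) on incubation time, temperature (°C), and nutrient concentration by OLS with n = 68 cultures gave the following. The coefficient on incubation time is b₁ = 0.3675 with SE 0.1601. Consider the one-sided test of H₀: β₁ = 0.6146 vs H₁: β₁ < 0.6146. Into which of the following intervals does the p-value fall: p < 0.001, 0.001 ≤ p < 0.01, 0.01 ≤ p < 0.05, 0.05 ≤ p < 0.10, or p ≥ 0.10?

0.05 ≤ p < 0.10

t = (0.3675 − 0.6146) / 0.1601 = -1.543.
df = n − k − 1 = 68 − 3 − 1 = 64.
One-sided p = P(T_{64} < t) ≈ 0.0638.
So 0.05 ≤ p < 0.10.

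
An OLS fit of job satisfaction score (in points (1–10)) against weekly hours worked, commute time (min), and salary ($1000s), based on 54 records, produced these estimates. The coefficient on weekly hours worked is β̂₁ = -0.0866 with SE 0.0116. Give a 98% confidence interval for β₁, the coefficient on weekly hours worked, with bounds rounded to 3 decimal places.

df = n − k − 1 = 54 − 3 − 1 = 50.
t* = t_{0.01, 50} = 2.403272.
Margin = t* × SE = 2.403272 × 0.0116 = 0.02788.
CI: -0.0866 ± 0.02788 → (-0.114, -0.059).
With 98% confidence, each one-unit increase in weekly hours worked is associated with a change of between -0.114 and -0.059 points (1–10) in job satisfaction score, holding the other predictors fixed.

(-0.114, -0.059)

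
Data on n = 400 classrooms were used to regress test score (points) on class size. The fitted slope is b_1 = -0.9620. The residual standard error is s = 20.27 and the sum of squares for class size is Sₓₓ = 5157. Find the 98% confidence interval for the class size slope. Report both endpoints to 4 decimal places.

(-1.6213, -0.3027)

SE(b_1) = s/√Sₓₓ = 20.27/√5157 = 0.282264.
df = n − 2 = 398.
t* = t_{0.01, 398} = 2.335754.
Margin = t* × SE = 2.335754 × 0.282264 = 0.659299.
CI: -0.9620 ± 0.659299 → (-1.6213, -0.3027).
With 98% confidence, each one-unit increase in class size is associated with a change of between -1.6213 and -0.3027 points in test score.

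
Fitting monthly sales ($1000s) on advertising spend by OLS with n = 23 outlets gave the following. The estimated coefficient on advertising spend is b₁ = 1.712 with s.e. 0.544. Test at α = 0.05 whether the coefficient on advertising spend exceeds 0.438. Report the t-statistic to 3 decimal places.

H₀: β₁ = 0.438 vs H₁: β₁ > 0.438.
t = (b₁ − β₁⁰)/SE = (1.712 − 0.438) / 0.544 = 2.342.
df = n − 2 = 23 − 2 = 21.
One-sided p ≈ 0.0146, which is < 0.05, so reject H₀.
There is evidence that the true slope on advertising spend exceeds 0.438 $1000s per unit.

t = 2.342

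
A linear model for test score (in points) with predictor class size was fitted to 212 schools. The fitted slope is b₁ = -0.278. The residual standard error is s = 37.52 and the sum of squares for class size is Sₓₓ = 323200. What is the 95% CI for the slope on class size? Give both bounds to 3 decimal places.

(-0.408, -0.148)

SE(b₁) = s/√Sₓₓ = 37.52/√323200 = 0.0659974.
df = n − 2 = 210.
t* = t_{0.025, 210} = 1.971325.
Margin = t* × SE = 1.971325 × 0.0659974 = 0.13010.
CI: -0.278 ± 0.13010 → (-0.408, -0.148).
With 95% confidence, each one-unit increase in class size is associated with a change of between -0.408 and -0.148 points in test score.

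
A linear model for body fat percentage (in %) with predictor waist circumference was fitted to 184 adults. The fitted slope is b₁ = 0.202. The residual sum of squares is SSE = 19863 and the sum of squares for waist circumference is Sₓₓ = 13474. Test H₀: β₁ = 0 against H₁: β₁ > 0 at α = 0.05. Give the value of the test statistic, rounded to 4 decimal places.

MSE = SSE/(n − 2) = 19863/182 = 109.137.
SE(b₁) = √(MSE/Sₓₓ) = √(109.137/13474) = 0.0899992.
t = 0.202 / 0.0899992 = 2.2445.
df = n − 2 = 182.
One-sided p ≈ 0.0130, which is < 0.05, so reject H₀.
There is evidence that the true slope on waist circumference is positive.

t = 2.2445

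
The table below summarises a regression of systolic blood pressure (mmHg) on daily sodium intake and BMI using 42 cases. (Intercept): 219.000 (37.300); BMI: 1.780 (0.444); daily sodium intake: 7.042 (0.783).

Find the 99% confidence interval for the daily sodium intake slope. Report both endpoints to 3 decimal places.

(4.922, 9.162)

Read off: b = 7.042, SE = 0.783 for daily sodium intake.
df = n − k − 1 = 42 − 2 − 1 = 39.
t* = t_{0.005, 39} = 2.707913.
Margin = t* × SE = 2.707913 × 0.783 = 2.12030.
CI: 7.042 ± 2.12030 → (4.922, 9.162).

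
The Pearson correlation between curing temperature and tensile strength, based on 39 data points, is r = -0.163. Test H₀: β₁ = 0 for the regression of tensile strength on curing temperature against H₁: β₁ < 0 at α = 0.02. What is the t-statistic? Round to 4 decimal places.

t = -1.0049

t = r·√(n − 2)/√(1 − r²) = -0.163·√37/√0.973431 = -1.0049.
df = n − 2 = 37.
One-sided p ≈ 0.1607, which is ≥ 0.02, so fail to reject H₀.
The data do not give significant evidence of a linear association between curing temperature and tensile strength.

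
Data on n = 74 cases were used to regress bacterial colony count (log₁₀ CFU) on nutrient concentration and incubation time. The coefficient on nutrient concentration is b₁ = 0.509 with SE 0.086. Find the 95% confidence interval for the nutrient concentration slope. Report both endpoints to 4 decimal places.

(0.3375, 0.6805)

df = n − k − 1 = 74 − 2 − 1 = 71.
t* = t_{0.025, 71} = 1.993943.
Margin = t* × SE = 1.993943 × 0.086 = 0.171479.
CI: 0.509 ± 0.171479 → (0.3375, 0.6805).
With 95% confidence, each one-unit increase in nutrient concentration is associated with a change of between 0.3375 and 0.6805 log₁₀ CFU in bacterial colony count, holding the other predictors fixed.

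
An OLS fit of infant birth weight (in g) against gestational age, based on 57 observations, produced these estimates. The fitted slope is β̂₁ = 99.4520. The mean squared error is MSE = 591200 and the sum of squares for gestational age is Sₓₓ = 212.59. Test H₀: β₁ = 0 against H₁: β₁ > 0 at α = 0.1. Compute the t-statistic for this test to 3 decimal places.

SE(β̂₁) = √(MSE/Sₓₓ) = √(591200/212.59) = 52.7346.
t = 99.4520 / 52.7346 = 1.886.
df = n − 2 = 55.
One-sided p ≈ 0.0323, which is < 0.1, so reject H₀.
There is evidence that the true slope on gestational age is positive.

t = 1.886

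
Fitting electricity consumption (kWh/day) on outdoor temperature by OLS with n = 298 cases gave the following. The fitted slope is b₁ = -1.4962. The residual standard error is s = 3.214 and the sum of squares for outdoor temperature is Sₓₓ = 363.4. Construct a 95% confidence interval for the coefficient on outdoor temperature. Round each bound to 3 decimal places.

(-1.828, -1.164)

SE(b₁) = s/√Sₓₓ = 3.214/√363.4 = 0.168598.
df = n − 2 = 296.
t* = t_{0.025, 296} = 1.968011.
Margin = t* × SE = 1.968011 × 0.168598 = 0.33180.
CI: -1.4962 ± 0.33180 → (-1.828, -1.164).
With 95% confidence, each one-unit increase in outdoor temperature is associated with a change of between -1.828 and -1.164 kWh/day in electricity consumption.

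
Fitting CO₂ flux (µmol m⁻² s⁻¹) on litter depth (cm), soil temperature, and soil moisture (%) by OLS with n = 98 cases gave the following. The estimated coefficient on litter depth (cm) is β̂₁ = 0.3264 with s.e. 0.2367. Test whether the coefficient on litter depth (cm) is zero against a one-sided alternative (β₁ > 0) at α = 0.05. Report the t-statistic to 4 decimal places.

t = 1.3790

H₀: β₁ = 0 vs H₁: β₁ > 0.
t = (β̂₁ − β₁⁰)/SE = 0.3264 / 0.2367 = 1.3790.
df = n − k − 1 = 98 − 3 − 1 = 94.
One-sided p ≈ 0.0856, which is ≥ 0.05, so fail to reject H₀.
The data do not give significant evidence that the true slope on litter depth (cm) is positive, holding the other predictors fixed.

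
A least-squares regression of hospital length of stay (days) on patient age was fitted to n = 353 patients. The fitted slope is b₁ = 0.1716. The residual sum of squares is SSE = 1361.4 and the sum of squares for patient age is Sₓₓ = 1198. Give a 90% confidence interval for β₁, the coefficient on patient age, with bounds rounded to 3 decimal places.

MSE = SSE/(n − 2) = 1361.4/351 = 3.87863.
SE(b₁) = √(MSE/Sₓₓ) = √(3.87863/1198) = 0.0568998.
df = n − 2 = 351.
t* = t_{0.05, 351} = 1.649206.
Margin = t* × SE = 1.649206 × 0.0568998 = 0.09384.
CI: 0.1716 ± 0.09384 → (0.078, 0.265).
With 90% confidence, each one-unit increase in patient age is associated with a change of between 0.078 and 0.265 days in hospital length of stay.

(0.078, 0.265)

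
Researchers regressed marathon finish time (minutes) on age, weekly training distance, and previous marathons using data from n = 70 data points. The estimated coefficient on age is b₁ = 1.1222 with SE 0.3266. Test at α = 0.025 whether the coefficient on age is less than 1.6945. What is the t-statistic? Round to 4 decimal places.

H₀: β₁ = 1.6945 vs H₁: β₁ < 1.6945.
t = (b₁ − β₁⁰)/SE = (1.1222 − 1.6945) / 0.3266 = -1.7523.
df = n − k − 1 = 70 − 3 − 1 = 66.
One-sided p ≈ 0.0422, which is ≥ 0.025, so fail to reject H₀.
The data do not give significant evidence that the true slope on age is below 1.6945 minutes per unit, holding the other predictors fixed.

t = -1.7523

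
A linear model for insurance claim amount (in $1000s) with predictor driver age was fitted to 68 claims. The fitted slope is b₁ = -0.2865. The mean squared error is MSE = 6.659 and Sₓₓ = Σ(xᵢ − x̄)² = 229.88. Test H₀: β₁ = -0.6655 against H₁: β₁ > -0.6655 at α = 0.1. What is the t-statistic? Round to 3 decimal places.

SE(b₁) = √(MSE/Sₓₓ) = √(6.659/229.88) = 0.170198.
t = (-0.2865 − (-0.6655)) / 0.170198 = 2.227.
df = n − 2 = 66.
One-sided p ≈ 0.0147, which is < 0.1, so reject H₀.
There is evidence that the true slope on driver age exceeds -0.6655 $1000s per unit.

t = 2.227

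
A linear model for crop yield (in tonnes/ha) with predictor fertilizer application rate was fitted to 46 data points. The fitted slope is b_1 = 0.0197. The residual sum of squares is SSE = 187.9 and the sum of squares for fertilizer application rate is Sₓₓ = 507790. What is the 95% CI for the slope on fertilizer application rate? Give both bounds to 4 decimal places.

(0.0139, 0.0255)

MSE = SSE/(n − 2) = 187.9/44 = 4.27045.
SE(b_1) = √(MSE/Sₓₓ) = √(4.27045/507790) = 0.00289998.
df = n − 2 = 44.
t* = t_{0.025, 44} = 2.015368.
Margin = t* × SE = 2.015368 × 0.00289998 = 0.005845.
CI: 0.0197 ± 0.005845 → (0.0139, 0.0255).
With 95% confidence, each one-unit increase in fertilizer application rate is associated with a change of between 0.0139 and 0.0255 tonnes/ha in crop yield.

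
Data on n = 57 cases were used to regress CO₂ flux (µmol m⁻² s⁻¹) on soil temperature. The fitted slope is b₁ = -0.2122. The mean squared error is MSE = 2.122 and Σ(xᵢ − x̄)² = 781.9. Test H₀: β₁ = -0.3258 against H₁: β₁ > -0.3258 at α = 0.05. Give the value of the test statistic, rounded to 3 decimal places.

t = 2.181

SE(b₁) = √(MSE/Sₓₓ) = √(2.122/781.9) = 0.0520951.
t = (-0.2122 − (-0.3258)) / 0.0520951 = 2.181.
df = n − 2 = 55.
One-sided p ≈ 0.0168, which is < 0.05, so reject H₀.
There is evidence that the true slope on soil temperature exceeds -0.3258 µmol m⁻² s⁻¹ per unit.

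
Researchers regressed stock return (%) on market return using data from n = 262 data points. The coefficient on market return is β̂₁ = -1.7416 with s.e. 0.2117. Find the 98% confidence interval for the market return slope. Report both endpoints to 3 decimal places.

(-2.237, -1.246)

df = n − 2 = 262 − 2 = 260.
t* = t_{0.01, 260} = 2.340775.
Margin = t* × SE = 2.340775 × 0.2117 = 0.49554.
CI: -1.7416 ± 0.49554 → (-2.237, -1.246).
With 98% confidence, each one-unit increase in market return is associated with a change of between -2.237 and -1.246 % in stock return.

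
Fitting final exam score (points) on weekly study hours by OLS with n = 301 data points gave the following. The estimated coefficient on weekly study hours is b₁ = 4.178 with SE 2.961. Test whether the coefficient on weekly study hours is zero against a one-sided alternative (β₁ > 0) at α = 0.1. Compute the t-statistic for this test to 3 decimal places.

H₀: β₁ = 0 vs H₁: β₁ > 0.
t = (b₁ − β₁⁰)/SE = 4.178 / 2.961 = 1.411.
df = n − 2 = 301 − 2 = 299.
One-sided p ≈ 0.0796, which is < 0.1, so reject H₀.
There is evidence that the true slope on weekly study hours is positive.

t = 1.411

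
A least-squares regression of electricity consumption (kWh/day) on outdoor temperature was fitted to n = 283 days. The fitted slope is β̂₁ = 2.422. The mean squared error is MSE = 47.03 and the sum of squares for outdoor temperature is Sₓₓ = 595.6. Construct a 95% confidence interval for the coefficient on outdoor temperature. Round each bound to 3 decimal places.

SE(β̂₁) = √(MSE/Sₓₓ) = √(47.03/595.6) = 0.281002.
df = n − 2 = 281.
t* = t_{0.025, 281} = 1.968442.
Margin = t* × SE = 1.968442 × 0.281002 = 0.55314.
CI: 2.422 ± 0.55314 → (1.869, 2.975).
With 95% confidence, each one-unit increase in outdoor temperature is associated with a change of between 1.869 and 2.975 kWh/day in electricity consumption.

(1.869, 2.975)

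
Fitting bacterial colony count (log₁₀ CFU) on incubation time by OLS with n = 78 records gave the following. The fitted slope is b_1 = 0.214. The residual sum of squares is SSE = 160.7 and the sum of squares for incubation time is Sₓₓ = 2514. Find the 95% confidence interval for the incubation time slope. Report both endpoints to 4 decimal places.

(0.1562, 0.2718)

MSE = SSE/(n − 2) = 160.7/76 = 2.11447.
SE(b_1) = √(MSE/Sₓₓ) = √(2.11447/2514) = 0.0290014.
df = n − 2 = 76.
t* = t_{0.025, 76} = 1.991673.
Margin = t* × SE = 1.991673 × 0.0290014 = 0.057761.
CI: 0.214 ± 0.057761 → (0.1562, 0.2718).
With 95% confidence, each one-unit increase in incubation time is associated with a change of between 0.1562 and 0.2718 log₁₀ CFU in bacterial colony count.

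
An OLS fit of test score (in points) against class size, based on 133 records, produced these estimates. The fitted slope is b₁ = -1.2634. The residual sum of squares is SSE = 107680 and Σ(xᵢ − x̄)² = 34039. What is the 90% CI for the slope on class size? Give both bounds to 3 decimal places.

(-1.521, -1.006)

MSE = SSE/(n − 2) = 107680/131 = 821.985.
SE(b₁) = √(MSE/Sₓₓ) = √(821.985/34039) = 0.155397.
df = n − 2 = 131.
t* = t_{0.05, 131} = 1.656569.
Margin = t* × SE = 1.656569 × 0.155397 = 0.25743.
CI: -1.2634 ± 0.25743 → (-1.521, -1.006).
With 90% confidence, each one-unit increase in class size is associated with a change of between -1.521 and -1.006 points in test score.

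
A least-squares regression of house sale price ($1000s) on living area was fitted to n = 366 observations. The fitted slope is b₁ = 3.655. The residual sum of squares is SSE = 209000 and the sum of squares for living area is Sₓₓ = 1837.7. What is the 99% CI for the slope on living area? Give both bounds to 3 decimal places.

MSE = SSE/(n − 2) = 209000/364 = 574.176.
SE(b₁) = √(MSE/Sₓₓ) = √(574.176/1837.7) = 0.558966.
df = n − 2 = 364.
t* = t_{0.005, 364} = 2.589403.
Margin = t* × SE = 2.589403 × 0.558966 = 1.44739.
CI: 3.655 ± 1.44739 → (2.208, 5.102).
With 99% confidence, each one-unit increase in living area is associated with a change of between 2.208 and 5.102 $1000s in house sale price.

(2.208, 5.102)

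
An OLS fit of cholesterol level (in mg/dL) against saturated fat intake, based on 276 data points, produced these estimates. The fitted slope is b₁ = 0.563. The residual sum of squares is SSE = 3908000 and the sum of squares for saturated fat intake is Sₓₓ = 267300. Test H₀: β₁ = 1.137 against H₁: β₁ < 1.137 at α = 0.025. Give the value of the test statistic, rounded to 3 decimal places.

MSE = SSE/(n − 2) = 3908000/274 = 14262.8.
SE(b₁) = √(MSE/Sₓₓ) = √(14262.8/267300) = 0.230995.
t = (0.563 − 1.137) / 0.230995 = -2.485.
df = n − 2 = 274.
One-sided p ≈ 0.0068, which is < 0.025, so reject H₀.
There is evidence that the true slope on saturated fat intake is below 1.137 mg/dL per unit.

t = -2.485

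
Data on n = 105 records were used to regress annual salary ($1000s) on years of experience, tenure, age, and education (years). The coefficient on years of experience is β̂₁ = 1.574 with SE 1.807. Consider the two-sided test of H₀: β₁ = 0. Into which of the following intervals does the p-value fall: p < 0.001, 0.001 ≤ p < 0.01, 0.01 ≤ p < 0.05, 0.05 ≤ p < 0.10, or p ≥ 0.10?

t = 1.574 / 1.807 = 0.871.
df = n − k − 1 = 105 − 4 − 1 = 100.
Two-sided p = 2·P(T_{100} > |t|) ≈ 0.3858.
So p ≥ 0.10.

p ≥ 0.10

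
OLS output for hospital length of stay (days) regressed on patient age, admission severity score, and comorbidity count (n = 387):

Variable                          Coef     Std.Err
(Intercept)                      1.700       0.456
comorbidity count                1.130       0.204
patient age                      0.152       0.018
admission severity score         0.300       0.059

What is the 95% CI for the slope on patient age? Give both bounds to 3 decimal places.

(0.117, 0.187)

Read off: b = 0.152, SE = 0.018 for patient age.
df = n − k − 1 = 387 − 3 − 1 = 383.
t* = t_{0.025, 383} = 1.966177.
Margin = t* × SE = 1.966177 × 0.018 = 0.03539.
CI: 0.152 ± 0.03539 → (0.117, 0.187).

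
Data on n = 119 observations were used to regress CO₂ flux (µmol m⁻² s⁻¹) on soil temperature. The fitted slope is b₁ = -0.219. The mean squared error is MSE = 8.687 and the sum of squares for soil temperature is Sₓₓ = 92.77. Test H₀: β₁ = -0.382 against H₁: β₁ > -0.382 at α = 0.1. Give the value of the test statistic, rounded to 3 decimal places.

t = 0.533

SE(b₁) = √(MSE/Sₓₓ) = √(8.687/92.77) = 0.306007.
t = (-0.219 − (-0.382)) / 0.306007 = 0.533.
df = n − 2 = 117.
One-sided p ≈ 0.2976, which is ≥ 0.1, so fail to reject H₀.
The data do not give significant evidence that the true slope on soil temperature exceeds -0.382 µmol m⁻² s⁻¹ per unit.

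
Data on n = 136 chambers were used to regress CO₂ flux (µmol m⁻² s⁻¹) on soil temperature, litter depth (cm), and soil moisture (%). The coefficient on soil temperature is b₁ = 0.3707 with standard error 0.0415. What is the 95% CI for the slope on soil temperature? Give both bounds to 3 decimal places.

df = n − k − 1 = 136 − 3 − 1 = 132.
t* = t_{0.025, 132} = 1.978099.
Margin = t* × SE = 1.978099 × 0.0415 = 0.08209.
CI: 0.3707 ± 0.08209 → (0.289, 0.453).
With 95% confidence, each one-unit increase in soil temperature is associated with a change of between 0.289 and 0.453 µmol m⁻² s⁻¹ in CO₂ flux, holding the other predictors fixed.

(0.289, 0.453)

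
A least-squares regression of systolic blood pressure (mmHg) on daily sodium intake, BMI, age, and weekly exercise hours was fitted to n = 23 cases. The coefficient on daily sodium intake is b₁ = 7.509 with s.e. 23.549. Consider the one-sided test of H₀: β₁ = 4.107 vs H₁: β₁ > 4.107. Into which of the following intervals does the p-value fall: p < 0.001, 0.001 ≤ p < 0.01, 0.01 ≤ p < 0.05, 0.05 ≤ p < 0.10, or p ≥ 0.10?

p ≥ 0.10

t = (7.509 − 4.107) / 23.549 = 0.144.
df = n − k − 1 = 23 − 4 − 1 = 18.
One-sided p = P(T_{18} > t) ≈ 0.4434.
So p ≥ 0.10.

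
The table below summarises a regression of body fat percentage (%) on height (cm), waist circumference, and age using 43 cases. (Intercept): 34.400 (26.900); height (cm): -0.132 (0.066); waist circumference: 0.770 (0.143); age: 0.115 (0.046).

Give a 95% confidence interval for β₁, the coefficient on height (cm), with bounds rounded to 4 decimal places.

(-0.2655, 0.0015)

Read off: b = -0.132, SE = 0.066 for height (cm).
df = n − k − 1 = 43 − 3 − 1 = 39.
t* = t_{0.025, 39} = 2.022691.
Margin = t* × SE = 2.022691 × 0.066 = 0.133498.
CI: -0.132 ± 0.133498 → (-0.2655, 0.0015).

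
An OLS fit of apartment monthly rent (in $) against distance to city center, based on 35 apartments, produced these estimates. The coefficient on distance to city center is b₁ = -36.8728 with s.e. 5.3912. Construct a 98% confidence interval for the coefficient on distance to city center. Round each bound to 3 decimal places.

(-50.053, -23.692)

df = n − 2 = 35 − 2 = 33.
t* = t_{0.01, 33} = 2.444794.
Margin = t* × SE = 2.444794 × 5.3912 = 13.18037.
CI: -36.8728 ± 13.18037 → (-50.053, -23.692).
With 98% confidence, each one-unit increase in distance to city center is associated with a change of between -50.053 and -23.692 $ in apartment monthly rent.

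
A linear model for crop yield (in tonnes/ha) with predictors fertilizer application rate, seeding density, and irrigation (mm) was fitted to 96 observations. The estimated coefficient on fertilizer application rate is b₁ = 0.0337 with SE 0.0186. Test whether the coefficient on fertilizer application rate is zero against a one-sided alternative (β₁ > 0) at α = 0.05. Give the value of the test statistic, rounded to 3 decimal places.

t = 1.812

H₀: β₁ = 0 vs H₁: β₁ > 0.
t = (b₁ − β₁⁰)/SE = 0.0337 / 0.0186 = 1.812.
df = n − k − 1 = 96 − 3 − 1 = 92.
One-sided p ≈ 0.0366, which is < 0.05, so reject H₀.
There is evidence that the true slope on fertilizer application rate is positive, holding the other predictors fixed.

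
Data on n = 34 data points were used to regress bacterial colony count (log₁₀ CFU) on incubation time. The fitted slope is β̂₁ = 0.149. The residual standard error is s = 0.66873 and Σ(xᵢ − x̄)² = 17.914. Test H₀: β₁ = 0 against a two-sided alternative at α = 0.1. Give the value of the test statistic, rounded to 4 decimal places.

SE(β̂₁) = s/√Sₓₓ = 0.66873/√17.914 = 0.157999.
t = 0.149 / 0.157999 = 0.9430.
df = n − 2 = 32.
Two-sided p ≈ 0.3527, which is ≥ 0.1, so fail to reject H₀.
The data do not give significant evidence of an association between incubation time and bacterial colony count.

t = 0.9430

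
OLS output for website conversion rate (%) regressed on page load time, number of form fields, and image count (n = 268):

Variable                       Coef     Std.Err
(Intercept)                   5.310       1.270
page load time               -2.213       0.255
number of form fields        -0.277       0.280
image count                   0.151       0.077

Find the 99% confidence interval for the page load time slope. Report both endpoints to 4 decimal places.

(-2.8746, -1.5514)

Read off: b = -2.213, SE = 0.255 for page load time.
df = n − k − 1 = 268 − 3 − 1 = 264.
t* = t_{0.005, 264} = 2.59458.
Margin = t* × SE = 2.59458 × 0.255 = 0.661618.
CI: -2.213 ± 0.661618 → (-2.8746, -1.5514).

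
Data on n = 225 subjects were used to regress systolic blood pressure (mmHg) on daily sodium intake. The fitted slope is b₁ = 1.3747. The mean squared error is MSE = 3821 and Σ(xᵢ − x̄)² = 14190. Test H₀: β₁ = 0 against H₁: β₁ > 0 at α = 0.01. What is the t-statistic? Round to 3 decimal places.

t = 2.649

SE(b₁) = √(MSE/Sₓₓ) = √(3821/14190) = 0.518916.
t = 1.3747 / 0.518916 = 2.649.
df = n − 2 = 223.
One-sided p ≈ 0.0043, which is < 0.01, so reject H₀.
There is evidence that the true slope on daily sodium intake is positive.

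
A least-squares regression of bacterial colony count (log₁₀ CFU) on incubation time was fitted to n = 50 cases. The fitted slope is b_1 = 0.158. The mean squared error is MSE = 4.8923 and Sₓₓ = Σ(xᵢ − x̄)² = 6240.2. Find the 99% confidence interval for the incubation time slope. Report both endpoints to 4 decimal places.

SE(b_1) = √(MSE/Sₓₓ) = √(4.8923/6240.2) = 0.028.
df = n − 2 = 48.
t* = t_{0.005, 48} = 2.682204.
Margin = t* × SE = 2.682204 × 0.028 = 0.075102.
CI: 0.158 ± 0.075102 → (0.0829, 0.2331).
With 99% confidence, each one-unit increase in incubation time is associated with a change of between 0.0829 and 0.2331 log₁₀ CFU in bacterial colony count.

(0.0829, 0.2331)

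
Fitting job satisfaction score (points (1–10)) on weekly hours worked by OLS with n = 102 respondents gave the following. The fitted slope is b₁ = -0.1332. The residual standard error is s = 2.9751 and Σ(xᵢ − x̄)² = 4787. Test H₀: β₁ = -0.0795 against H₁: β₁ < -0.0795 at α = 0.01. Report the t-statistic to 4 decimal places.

SE(b₁) = s/√Sₓₓ = 2.9751/√4787 = 0.0430001.
t = (-0.1332 − (-0.0795)) / 0.0430001 = -1.2488.
df = n − 2 = 100.
One-sided p ≈ 0.1073, which is ≥ 0.01, so fail to reject H₀.
The data do not give significant evidence that the true slope on weekly hours worked is below -0.0795 points (1–10) per unit.

t = -1.2488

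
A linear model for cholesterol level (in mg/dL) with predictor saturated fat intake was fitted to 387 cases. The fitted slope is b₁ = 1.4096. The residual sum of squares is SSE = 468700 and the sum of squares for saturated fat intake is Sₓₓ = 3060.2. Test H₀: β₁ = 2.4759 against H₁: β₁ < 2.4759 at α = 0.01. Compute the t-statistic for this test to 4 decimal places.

t = -1.6906

MSE = SSE/(n − 2) = 468700/385 = 1217.4.
SE(b₁) = √(MSE/Sₓₓ) = √(1217.4/3060.2) = 0.630728.
t = (1.4096 − 2.4759) / 0.630728 = -1.6906.
df = n − 2 = 385.
One-sided p ≈ 0.0459, which is ≥ 0.01, so fail to reject H₀.
The data do not give significant evidence that the true slope on saturated fat intake is below 2.4759 mg/dL per unit.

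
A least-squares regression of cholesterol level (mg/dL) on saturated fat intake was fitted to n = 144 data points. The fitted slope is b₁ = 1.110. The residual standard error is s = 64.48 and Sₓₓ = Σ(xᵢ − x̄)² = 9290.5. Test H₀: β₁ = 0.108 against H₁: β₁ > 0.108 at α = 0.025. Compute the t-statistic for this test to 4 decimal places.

t = 1.4978

SE(b₁) = s/√Sₓₓ = 64.48/√9290.5 = 0.668968.
t = (1.110 − 0.108) / 0.668968 = 1.4978.
df = n − 2 = 142.
One-sided p ≈ 0.0682, which is ≥ 0.025, so fail to reject H₀.
The data do not give significant evidence that the true slope on saturated fat intake exceeds 0.108 mg/dL per unit.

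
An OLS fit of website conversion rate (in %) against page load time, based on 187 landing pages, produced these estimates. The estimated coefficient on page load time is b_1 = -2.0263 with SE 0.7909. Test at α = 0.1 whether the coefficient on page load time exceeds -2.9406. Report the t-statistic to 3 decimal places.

H₀: β₁ = -2.9406 vs H₁: β₁ > -2.9406.
t = (b_1 − β₁⁰)/SE = (-2.0263 − (-2.9406)) / 0.7909 = 1.156.
df = n − 2 = 187 − 2 = 185.
One-sided p ≈ 0.1246, which is ≥ 0.1, so fail to reject H₀.
The data do not give significant evidence that the true slope on page load time exceeds -2.9406 % per unit.

t = 1.156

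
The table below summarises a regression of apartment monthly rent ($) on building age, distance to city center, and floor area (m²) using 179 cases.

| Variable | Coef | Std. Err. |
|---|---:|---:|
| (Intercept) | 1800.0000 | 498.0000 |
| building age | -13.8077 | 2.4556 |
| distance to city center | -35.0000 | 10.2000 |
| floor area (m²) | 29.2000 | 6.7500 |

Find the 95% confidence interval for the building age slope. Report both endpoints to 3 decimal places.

Read off: b = -13.8077, SE = 2.4556 for building age.
df = n − k − 1 = 179 − 3 − 1 = 175.
t* = t_{0.025, 175} = 1.973612.
Margin = t* × SE = 1.973612 × 2.4556 = 4.84640.
CI: -13.8077 ± 4.84640 → (-18.654, -8.961).

(-18.654, -8.961)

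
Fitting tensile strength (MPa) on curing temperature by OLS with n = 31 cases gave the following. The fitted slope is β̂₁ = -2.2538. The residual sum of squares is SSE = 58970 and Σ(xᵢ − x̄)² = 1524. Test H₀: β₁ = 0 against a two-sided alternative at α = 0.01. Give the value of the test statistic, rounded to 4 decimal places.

t = -1.9512

MSE = SSE/(n − 2) = 58970/29 = 2033.45.
SE(β̂₁) = √(MSE/Sₓₓ) = √(2033.45/1524) = 1.15511.
t = -2.2538 / 1.15511 = -1.9512.
df = n − 2 = 29.
Two-sided p ≈ 0.0608, which is ≥ 0.01, so fail to reject H₀.
The data do not give significant evidence of an association between curing temperature and tensile strength.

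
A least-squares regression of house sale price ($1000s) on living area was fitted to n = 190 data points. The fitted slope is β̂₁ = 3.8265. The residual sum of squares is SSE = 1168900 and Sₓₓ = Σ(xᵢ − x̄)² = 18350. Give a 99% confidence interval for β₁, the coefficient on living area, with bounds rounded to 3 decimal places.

MSE = SSE/(n − 2) = 1168900/188 = 6217.55.
SE(β̂₁) = √(MSE/Sₓₓ) = √(6217.55/18350) = 0.582092.
df = n − 2 = 188.
t* = t_{0.005, 188} = 2.602233.
Margin = t* × SE = 2.602233 × 0.582092 = 1.51474.
CI: 3.8265 ± 1.51474 → (2.312, 5.341).
With 99% confidence, each one-unit increase in living area is associated with a change of between 2.312 and 5.341 $1000s in house sale price.

(2.312, 5.341)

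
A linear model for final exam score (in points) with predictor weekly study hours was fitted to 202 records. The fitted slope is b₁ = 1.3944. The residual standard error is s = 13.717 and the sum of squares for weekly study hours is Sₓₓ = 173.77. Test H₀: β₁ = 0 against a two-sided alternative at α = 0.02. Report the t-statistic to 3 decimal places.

t = 1.340

SE(b₁) = s/√Sₓₓ = 13.717/√173.77 = 1.04057.
t = 1.3944 / 1.04057 = 1.340.
df = n − 2 = 200.
Two-sided p ≈ 0.1818, which is ≥ 0.02, so fail to reject H₀.
The data do not give significant evidence of an association between weekly study hours and final exam score.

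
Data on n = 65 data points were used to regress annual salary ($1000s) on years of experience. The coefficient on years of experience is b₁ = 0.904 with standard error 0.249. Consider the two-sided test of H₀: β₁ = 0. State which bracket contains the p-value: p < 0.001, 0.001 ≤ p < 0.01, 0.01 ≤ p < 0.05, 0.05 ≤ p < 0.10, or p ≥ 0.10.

p < 0.001

t = 0.904 / 0.249 = 3.631.
df = n − 2 = 65 − 2 = 63.
Two-sided p = 2·P(T_{63} > |t|) ≈ 0.0006.
So p < 0.001.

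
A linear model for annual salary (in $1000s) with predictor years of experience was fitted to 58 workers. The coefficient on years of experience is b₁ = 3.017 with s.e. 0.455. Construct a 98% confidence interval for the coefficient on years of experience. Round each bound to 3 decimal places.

(1.927, 4.107)

df = n − 2 = 58 − 2 = 56.
t* = t_{0.01, 56} = 2.394801.
Margin = t* × SE = 2.394801 × 0.455 = 1.08963.
CI: 3.017 ± 1.08963 → (1.927, 4.107).
With 98% confidence, each one-unit increase in years of experience is associated with a change of between 1.927 and 4.107 $1000s in annual salary.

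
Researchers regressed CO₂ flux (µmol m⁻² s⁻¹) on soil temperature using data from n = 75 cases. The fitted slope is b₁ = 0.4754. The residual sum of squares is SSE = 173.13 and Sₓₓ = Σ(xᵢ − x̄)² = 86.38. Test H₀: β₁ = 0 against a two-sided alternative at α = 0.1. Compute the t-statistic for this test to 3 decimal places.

MSE = SSE/(n − 2) = 173.13/73 = 2.37164.
SE(b₁) = √(MSE/Sₓₓ) = √(2.37164/86.38) = 0.165698.
t = 0.4754 / 0.165698 = 2.869.
df = n − 2 = 73.
Two-sided p ≈ 0.0054, which is < 0.1, so reject H₀.
There is evidence that soil temperature is associated with CO₂ flux.

t = 2.869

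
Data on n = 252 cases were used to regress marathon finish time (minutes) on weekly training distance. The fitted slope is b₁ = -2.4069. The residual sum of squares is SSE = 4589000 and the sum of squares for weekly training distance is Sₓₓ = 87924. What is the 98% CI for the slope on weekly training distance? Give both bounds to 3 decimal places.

MSE = SSE/(n − 2) = 4589000/250 = 18356.
SE(b₁) = √(MSE/Sₓₓ) = √(18356/87924) = 0.456915.
df = n − 2 = 250.
t* = t_{0.01, 250} = 2.341356.
Margin = t* × SE = 2.341356 × 0.456915 = 1.06980.
CI: -2.4069 ± 1.06980 → (-3.477, -1.337).
With 98% confidence, each one-unit increase in weekly training distance is associated with a change of between -3.477 and -1.337 minutes in marathon finish time.

(-3.477, -1.337)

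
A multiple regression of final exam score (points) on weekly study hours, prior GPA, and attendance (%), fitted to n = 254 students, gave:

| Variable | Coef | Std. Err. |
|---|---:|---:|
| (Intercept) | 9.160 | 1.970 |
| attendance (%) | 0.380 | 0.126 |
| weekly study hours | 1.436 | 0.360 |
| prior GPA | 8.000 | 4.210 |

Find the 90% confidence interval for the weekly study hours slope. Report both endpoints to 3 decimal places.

Read off: b = 1.436, SE = 0.360 for weekly study hours.
df = n − k − 1 = 254 − 3 − 1 = 250.
t* = t_{0.05, 250} = 1.650971.
Margin = t* × SE = 1.650971 × 0.360 = 0.59435.
CI: 1.436 ± 0.59435 → (0.842, 2.030).

(0.842, 2.030)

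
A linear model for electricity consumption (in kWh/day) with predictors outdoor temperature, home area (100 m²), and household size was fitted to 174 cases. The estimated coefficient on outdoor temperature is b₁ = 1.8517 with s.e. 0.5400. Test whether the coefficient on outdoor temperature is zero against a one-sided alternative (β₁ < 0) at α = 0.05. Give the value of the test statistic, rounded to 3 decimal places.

H₀: β₁ = 0 vs H₁: β₁ < 0.
t = (b₁ − β₁⁰)/SE = 1.8517 / 0.5400 = 3.429.
df = n − k − 1 = 174 − 3 − 1 = 170.
One-sided p ≈ 0.9996, which is ≥ 0.05, so fail to reject H₀.
The data do not give significant evidence that the true slope on outdoor temperature is negative, holding the other predictors fixed.

t = 3.429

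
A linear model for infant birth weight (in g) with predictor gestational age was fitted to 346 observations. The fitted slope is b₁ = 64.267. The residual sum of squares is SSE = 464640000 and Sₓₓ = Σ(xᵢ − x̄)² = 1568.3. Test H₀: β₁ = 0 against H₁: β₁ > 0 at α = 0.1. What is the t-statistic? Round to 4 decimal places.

MSE = SSE/(n − 2) = 464640000/344 = 1.3507e+06.
SE(b₁) = √(MSE/Sₓₓ) = √(1.3507e+06/1568.3) = 29.3471.
t = 64.267 / 29.3471 = 2.1899.
df = n − 2 = 344.
One-sided p ≈ 0.0146, which is < 0.1, so reject H₀.
There is evidence that the true slope on gestational age is positive.

t = 2.1899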